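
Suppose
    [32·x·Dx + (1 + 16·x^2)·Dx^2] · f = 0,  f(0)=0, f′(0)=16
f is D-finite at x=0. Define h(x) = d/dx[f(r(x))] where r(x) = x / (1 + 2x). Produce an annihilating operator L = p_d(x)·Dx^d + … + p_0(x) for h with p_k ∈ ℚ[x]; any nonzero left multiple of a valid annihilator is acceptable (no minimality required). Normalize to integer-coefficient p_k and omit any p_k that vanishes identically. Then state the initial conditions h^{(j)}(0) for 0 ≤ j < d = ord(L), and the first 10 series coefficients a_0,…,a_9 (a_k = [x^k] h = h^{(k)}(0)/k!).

L = (4 + 40·x) + (1 + 4·x + 20·x^2)·Dx  (order 1).
h: a_k = 16, -64, -64, 1536, -4864, -11264, 142336, -344064, -1470464, 12763136, …
ICs: h(0) = 16.

f: a_k = 0, 16, 0, -256/3, 0, 4096/5, 0, -65536/7, 0, 1048576/9, …
Change of var in L_f (x↦r) gives L₀.
Differentiate: ansatz ord ≤ ord L₀ ⇒ L.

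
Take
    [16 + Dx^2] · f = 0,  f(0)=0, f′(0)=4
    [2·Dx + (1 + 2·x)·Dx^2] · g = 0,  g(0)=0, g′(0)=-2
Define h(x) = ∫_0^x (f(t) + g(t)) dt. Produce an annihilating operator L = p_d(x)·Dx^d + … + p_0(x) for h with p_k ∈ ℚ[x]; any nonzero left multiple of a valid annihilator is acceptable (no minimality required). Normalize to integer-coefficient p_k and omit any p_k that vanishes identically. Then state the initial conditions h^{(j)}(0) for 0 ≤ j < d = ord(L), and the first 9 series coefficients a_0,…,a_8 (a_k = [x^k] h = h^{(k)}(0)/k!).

L = (160 + 256·x + 256·x^2)·Dx^2 + (48 + 224·x + 384·x^2 + 256·x^3)·Dx^3 + (10 + 16·x + 16·x^2)·Dx^4 + (3 + 14·x + 24·x^2 + 16·x^3)·Dx^5  (order 5).
h: a_k = 0, 0, 1, 2/3, -10/3, 4/5, 16/45, 32/21, -848/315, …
ICs: h(0) = 0, h′(0) = 0, h′′(0) = 2, h′′′(0) = 4, h′′′′(0) = -80.

f: a_k = 0, 4, 0, -32/3, 0, 128/15, 0, -1024/315, 0, …
g: a_k = 0, -2, 2, -8/3, 4, -32/5, 32/3, -128/7, 32, …
L₀ := lclm(L_f,L_g); ord L₀ ≤ 2+2.
h=∫₀ˣh₀: take L = L₀·Dx.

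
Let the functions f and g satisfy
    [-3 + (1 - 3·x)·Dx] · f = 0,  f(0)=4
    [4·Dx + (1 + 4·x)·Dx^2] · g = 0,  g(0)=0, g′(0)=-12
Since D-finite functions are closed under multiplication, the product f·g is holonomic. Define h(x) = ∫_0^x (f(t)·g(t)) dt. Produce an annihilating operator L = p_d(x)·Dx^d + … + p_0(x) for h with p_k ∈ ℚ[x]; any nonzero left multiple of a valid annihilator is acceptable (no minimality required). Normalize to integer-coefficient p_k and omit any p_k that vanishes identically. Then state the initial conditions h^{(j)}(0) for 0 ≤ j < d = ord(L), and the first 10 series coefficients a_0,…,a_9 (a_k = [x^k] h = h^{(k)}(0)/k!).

f: a_k = 4, 12, 36, 108, 324, 972, 2916, 8748, 26244, 78732, …
g: a_k = 0, -12, 24, -64, 192, -3072/5, 2048, -49152/7, 24576, -262144/3, …
f·g: L₀ = L_f ⊗_s L_g, ord ≤ 1·2.
∫: right-multiply L₀ by Dx.
L = 12·Dx + (2 + 36·x)·Dx^2 + (-1 - x + 12·x^2)·Dx^3  (order 3).
h: a_k = 0, 0, -24, -16, -100, -432/5, -3128/5, -2192/5, -163158/35, -158384/105, …
ICs: h(0) = 0, h′(0) = 0, h′′(0) = -48.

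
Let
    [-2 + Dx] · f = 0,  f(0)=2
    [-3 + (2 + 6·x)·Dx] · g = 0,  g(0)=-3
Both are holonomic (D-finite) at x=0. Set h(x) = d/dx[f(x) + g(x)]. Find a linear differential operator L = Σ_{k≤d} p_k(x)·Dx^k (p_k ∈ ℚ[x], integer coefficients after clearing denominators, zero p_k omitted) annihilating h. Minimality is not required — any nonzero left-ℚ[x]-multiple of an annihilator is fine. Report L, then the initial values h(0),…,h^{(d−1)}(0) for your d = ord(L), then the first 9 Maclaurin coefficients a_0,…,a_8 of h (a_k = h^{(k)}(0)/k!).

L = (-78 - 72·x) + (11 - 96·x - 144·x^2)·Dx + (14 + 66·x + 72·x^2)·Dx^2  (order 2).
h: a_k = -1/2, 59/4, -115/16, 4157/96, -74497/768, 2074907/7680, -68168827/92160, 2659993277/1290240, -119693274937/20643840, …
ICs: h(0) = -1/2, h′(0) = 59/4.

f: a_k = 2, 4, 4, 8/3, 4/3, 8/15, 8/45, 16/315, 4/315, …
g: a_k = -3, -9/2, 27/8, -81/16, 1215/128, -5103/256, 45927/1024, -216513/2048, 8444007/32768, …
Weyl lclm of L_f,L_g ⇒ L₀ (ord ≤ 2).
h₀' ⇒ L via d/dx closure of L₀.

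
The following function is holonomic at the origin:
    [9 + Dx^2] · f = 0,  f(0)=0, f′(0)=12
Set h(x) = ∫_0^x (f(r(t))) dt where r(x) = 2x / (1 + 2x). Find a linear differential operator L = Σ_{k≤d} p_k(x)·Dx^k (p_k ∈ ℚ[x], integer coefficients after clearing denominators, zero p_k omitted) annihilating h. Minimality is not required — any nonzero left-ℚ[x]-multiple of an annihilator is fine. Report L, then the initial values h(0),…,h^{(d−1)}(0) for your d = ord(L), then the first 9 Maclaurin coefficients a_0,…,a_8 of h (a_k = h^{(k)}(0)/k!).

L = 36·Dx + (4 + 24·x + 48·x^2 + 32·x^3)·Dx^2 + (1 + 8·x + 24·x^2 + 32·x^3 + 16·x^4)·Dx^3  (order 3).
h: a_k = 0, 0, 12, -16, -12, 672/5, -2344/5, 8160/7, -77412/35, …
ICs: h(0) = 0, h′(0) = 0, h′′(0) = 24.

f: a_k = 0, 12, 0, -18, 0, 81/10, 0, -243/140, 0, …
h₀=f(r): pull back L_f along r ⇒ L₀.
h=∫h₀ ⇒ L = L₀·Dx.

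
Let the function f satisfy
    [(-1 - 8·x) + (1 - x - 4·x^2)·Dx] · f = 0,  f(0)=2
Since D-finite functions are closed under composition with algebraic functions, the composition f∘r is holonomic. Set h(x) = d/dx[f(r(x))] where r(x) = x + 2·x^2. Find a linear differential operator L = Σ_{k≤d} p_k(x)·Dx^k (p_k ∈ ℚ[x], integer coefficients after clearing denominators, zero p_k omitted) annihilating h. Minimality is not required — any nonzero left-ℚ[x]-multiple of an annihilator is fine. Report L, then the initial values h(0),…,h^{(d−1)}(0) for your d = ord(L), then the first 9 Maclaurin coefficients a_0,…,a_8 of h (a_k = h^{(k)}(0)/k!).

L = (14 + 20·x + 120·x^2 + 320·x^3 + 320·x^4) + (-1 - 3·x + 10·x^2 + 40·x^3 + 80·x^4 + 64·x^5)·Dx  (order 1).
h: a_k = 2, 28, 174, 824, 4050, 19188, 85974, 381808, 1669914, …
ICs: h(0) = 2.

f: a_k = 2, 2, 10, 18, 58, 130, 362, 882, 2330, …
h₀=f(r): pull back L_f along r ⇒ L₀.
h=h₀': d/dx-closure on L₀ ⇒ L.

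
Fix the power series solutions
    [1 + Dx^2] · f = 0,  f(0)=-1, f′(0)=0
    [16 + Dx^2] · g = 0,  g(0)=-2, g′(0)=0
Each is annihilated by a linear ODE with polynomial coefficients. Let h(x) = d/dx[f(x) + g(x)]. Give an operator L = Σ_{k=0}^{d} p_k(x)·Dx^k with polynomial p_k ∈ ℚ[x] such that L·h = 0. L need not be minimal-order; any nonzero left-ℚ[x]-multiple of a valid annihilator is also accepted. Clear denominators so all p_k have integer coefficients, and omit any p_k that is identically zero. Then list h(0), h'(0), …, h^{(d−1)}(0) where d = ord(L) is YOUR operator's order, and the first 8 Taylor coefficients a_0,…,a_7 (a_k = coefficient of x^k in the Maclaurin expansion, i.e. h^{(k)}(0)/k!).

L = 16 + 17·Dx^2 + Dx^4  (order 4).
h: a_k = 0, 33, 0, -171/2, 0, 2731/40, 0, -43691/1680, …
ICs: h(0) = 0, h′(0) = 33, h′′(0) = 0, h′′′(0) = -513.

f: a_k = -1, 0, 1/2, 0, -1/24, 0, 1/720, 0, …
g: a_k = -2, 0, 16, 0, -64/3, 0, 512/45, 0, …
Sum ⇒ L₀ = lclm(L_f,L_g) in ℚ(x)⟨Dx⟩.
h=h₀': d/dx-closure on L₀ ⇒ L.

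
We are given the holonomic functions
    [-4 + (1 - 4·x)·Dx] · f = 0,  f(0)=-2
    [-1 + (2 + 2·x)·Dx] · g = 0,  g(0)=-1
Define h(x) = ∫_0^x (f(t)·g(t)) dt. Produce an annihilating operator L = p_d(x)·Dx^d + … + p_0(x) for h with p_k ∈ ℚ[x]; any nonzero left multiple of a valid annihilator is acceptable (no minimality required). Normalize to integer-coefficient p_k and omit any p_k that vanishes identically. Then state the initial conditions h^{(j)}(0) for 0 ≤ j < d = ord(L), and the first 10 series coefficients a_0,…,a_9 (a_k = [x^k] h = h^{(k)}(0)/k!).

f: a_k = -2, -8, -32, -128, -512, -2048, -8192, -32768, -131072, -524288, …
g: a_k = -1, -1/2, 1/8, -1/16, 5/128, -7/256, 21/1024, -33/2048, 429/32768, -715/65536, …
f·g: L₀ = L_f ⊗_s L_g, ord ≤ 1·1.
h=∫₀ˣh₀: take L = L₀·Dx.
L = (9 + 4·x)·Dx + (-2 + 6·x + 8·x^2)·Dx^2  (order 2).
h: a_k = 0, 2, 9/2, 143/12, 1145/32, 7327/64, 293087/768, 4689371/3584, 37515001/8192, 2400959635/147456, …
ICs: h(0) = 0, h′(0) = 2.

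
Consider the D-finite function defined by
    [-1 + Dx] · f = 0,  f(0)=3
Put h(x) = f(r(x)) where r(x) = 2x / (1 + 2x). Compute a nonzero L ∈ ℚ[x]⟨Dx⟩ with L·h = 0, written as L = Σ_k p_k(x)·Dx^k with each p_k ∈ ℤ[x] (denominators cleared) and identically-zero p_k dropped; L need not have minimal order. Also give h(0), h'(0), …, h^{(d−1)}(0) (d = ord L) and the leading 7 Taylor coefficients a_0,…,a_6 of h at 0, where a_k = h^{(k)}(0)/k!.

L = -2 + (1 + 4·x + 4·x^2)·Dx  (order 1).
h: a_k = 3, 6, -6, 4, 2, -76/5, 604/15, …
ICs: h(0) = 3.

f: a_k = 3, 3, 3/2, 1/2, 1/8, 1/40, 1/240, …
f∘r: x↦r, Dx↦Dx/r' in L_f ⇒ L₀.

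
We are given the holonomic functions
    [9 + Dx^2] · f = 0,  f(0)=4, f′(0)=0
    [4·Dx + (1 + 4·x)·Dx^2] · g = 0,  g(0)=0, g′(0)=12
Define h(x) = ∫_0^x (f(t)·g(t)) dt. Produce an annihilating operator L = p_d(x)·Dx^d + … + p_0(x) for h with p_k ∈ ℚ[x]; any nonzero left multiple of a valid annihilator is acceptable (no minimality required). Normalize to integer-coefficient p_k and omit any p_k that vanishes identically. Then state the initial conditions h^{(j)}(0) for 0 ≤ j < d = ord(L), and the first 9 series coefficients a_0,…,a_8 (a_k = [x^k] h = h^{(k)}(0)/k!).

f: a_k = 4, 0, -18, 0, 27/2, 0, -81/20, 0, 729/1120, …
g: a_k = 0, 12, -24, 64, -192, 3072/5, -2048, 49152/7, -24576, …
h₀=f·g: eliminate ⇒ L₀, order ≤ 2·2.
h=∫h₀ ⇒ L = L₀·Dx.
L = (-2043 - 1296·x + 44064·x^2 + 186624·x^3 + 186624·x^4)·Dx + (72 + 5472·x + 31104·x^2 + 41472·x^3)·Dx^2 + (-182 + 864·x + 12096·x^2 + 41472·x^3 + 41472·x^4)·Dx^3 + (8 + 608·x + 3456·x^2 + 4608·x^3)·Dx^4 + (5 + 112·x + 800·x^2 + 2304·x^3 + 2304·x^4)·Dx^5  (order 5).
h: a_k = 0, 0, 24, -32, 10, -336/5, 1223/5, -5060/7, 624507/280, …
ICs: h(0) = 0, h′(0) = 0, h′′(0) = 48, h′′′(0) = -192, h′′′′(0) = 240.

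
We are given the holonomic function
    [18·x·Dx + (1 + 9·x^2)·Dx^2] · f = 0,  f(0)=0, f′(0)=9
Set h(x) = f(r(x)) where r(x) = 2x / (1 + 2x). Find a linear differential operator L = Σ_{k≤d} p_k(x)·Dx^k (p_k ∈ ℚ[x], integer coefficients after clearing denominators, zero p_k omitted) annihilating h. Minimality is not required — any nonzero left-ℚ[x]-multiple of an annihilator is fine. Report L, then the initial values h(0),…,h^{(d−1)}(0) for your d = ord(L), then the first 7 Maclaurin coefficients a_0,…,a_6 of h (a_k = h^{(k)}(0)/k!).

L = (4 + 80·x)·Dx + (1 + 4·x + 40·x^2)·Dx^2  (order 2).
h: a_k = 0, 18, -36, -144, 1152, -1152/5, -29952, …
ICs: h(0) = 0, h′(0) = 18.

f: a_k = 0, 9, 0, -27, 0, 729/5, 0, …
L₀ from L_f via x↦r, Dx↦r'^{-1}Dx.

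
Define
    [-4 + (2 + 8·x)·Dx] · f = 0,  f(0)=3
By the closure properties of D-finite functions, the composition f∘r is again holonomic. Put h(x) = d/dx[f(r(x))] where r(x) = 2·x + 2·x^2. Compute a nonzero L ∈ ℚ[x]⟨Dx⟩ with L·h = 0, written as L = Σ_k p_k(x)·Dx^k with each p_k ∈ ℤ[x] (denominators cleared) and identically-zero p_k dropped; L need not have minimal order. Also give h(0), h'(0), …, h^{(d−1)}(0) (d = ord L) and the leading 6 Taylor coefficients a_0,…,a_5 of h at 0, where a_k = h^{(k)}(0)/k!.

f: a_k = 3, 6, -6, 12, -30, 84, …
f∘r: x↦r, Dx↦Dx/r' in L_f ⇒ L₀.
Differentiate: ansatz ord ≤ ord L₀ ⇒ L.
L = -2 + (-1 - 10·x - 24·x^2 - 16·x^3)·Dx  (order 1).
h: a_k = 12, -24, 144, -864, 5280, -32832, …
ICs: h(0) = 12.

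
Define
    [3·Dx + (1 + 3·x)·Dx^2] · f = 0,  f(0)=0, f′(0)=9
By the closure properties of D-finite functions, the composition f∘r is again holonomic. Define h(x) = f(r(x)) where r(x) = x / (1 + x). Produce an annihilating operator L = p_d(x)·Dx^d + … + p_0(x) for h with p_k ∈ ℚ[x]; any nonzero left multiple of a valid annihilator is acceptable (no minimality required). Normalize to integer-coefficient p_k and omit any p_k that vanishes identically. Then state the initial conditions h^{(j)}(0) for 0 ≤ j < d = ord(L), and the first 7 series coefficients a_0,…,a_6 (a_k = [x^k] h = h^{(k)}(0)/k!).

f: a_k = 0, 9, -27/2, 27, -243/4, 729/5, -729/2, …
Change of var in L_f (x↦r) gives L₀.
L = (5 + 8·x)·Dx + (1 + 5·x + 4·x^2)·Dx^2  (order 2).
h: a_k = 0, 9, -45/2, 63, -765/4, 3069/5, -4095/2, …
ICs: h(0) = 0, h′(0) = 9.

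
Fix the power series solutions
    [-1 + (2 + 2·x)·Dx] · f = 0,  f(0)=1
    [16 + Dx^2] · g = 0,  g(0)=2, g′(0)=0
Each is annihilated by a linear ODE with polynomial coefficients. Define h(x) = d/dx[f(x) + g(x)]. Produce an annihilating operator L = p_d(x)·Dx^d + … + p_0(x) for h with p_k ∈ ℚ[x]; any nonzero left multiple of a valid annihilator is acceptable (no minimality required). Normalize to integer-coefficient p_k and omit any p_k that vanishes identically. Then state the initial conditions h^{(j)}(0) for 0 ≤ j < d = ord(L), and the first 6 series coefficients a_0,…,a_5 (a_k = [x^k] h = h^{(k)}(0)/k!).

L = (-1264 - 2048·x - 1024·x^2) + (-2144 - 6240·x - 6144·x^2 - 2048·x^3)·Dx + (-79 - 128·x - 64·x^2)·Dx^2 + (-134 - 390·x - 384·x^2 - 128·x^3)·Dx^3  (order 3).
h: a_k = 1/2, -129/4, 3/16, 8177/96, 35/256, -525233/7680, …
ICs: h(0) = 1/2, h′(0) = -129/4, h′′(0) = 3/8.

f: a_k = 1, 1/2, -1/8, 1/16, -5/128, 7/256, …
g: a_k = 2, 0, -16, 0, 64/3, 0, …
Sum ⇒ L₀ = lclm(L_f,L_g) in ℚ(x)⟨Dx⟩.
h=h₀': d/dx-closure on L₀ ⇒ L.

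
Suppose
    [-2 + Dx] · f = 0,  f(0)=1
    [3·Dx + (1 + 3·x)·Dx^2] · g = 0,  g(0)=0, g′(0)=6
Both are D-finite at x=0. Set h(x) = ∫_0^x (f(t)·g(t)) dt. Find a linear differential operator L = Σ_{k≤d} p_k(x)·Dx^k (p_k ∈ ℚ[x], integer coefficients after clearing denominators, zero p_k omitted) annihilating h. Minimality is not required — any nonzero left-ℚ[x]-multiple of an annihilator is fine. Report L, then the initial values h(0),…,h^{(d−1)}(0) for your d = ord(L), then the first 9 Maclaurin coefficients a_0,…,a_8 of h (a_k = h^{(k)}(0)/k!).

f: a_k = 1, 2, 2, 4/3, 2/3, 4/15, 4/45, 8/315, 2/315, …
g: a_k = 0, 6, -9, 18, -81/2, 486/5, -243, 4374/7, -6561/4, …
Sym-product of L_f,L_g gives L₀ (≤ ord 2).
h=∫h₀ ⇒ L = L₀·Dx.
L = (-2 + 12·x)·Dx + (-1 - 12·x)·Dx^2 + (1 + 3·x)·Dx^3  (order 3).
h: a_k = 0, 0, 3, 1, 3, -29/10, 221/30, -110/7, 15193/420, …
ICs: h(0) = 0, h′(0) = 0, h′′(0) = 6.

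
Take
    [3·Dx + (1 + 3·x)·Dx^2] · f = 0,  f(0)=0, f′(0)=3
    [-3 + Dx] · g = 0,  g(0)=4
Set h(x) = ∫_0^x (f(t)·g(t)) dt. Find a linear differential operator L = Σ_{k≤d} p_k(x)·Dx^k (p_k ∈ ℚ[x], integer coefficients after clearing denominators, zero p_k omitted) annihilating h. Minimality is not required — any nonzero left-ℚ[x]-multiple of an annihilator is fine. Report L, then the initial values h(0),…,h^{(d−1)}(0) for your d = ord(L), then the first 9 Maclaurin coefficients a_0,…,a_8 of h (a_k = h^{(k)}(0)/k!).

f: a_k = 0, 3, -9/2, 9, -81/4, 243/5, -243/2, 2187/7, -6561/8, …
g: a_k = 4, 12, 18, 18, 27/2, 81/10, 81/20, 243/140, 729/1120, …
Product ⇒ symmetric product L₀, ord ≤ 2.
h=∫h₀ ⇒ L = L₀·Dx.
L = 27·x·Dx + (-3 - 18·x)·Dx^2 + (1 + 3·x)·Dx^3  (order 3).
h: a_k = 0, 0, 6, 6, 9, 0, 243/20, -81/4, 5589/112, …
ICs: h(0) = 0, h′(0) = 0, h′′(0) = 12.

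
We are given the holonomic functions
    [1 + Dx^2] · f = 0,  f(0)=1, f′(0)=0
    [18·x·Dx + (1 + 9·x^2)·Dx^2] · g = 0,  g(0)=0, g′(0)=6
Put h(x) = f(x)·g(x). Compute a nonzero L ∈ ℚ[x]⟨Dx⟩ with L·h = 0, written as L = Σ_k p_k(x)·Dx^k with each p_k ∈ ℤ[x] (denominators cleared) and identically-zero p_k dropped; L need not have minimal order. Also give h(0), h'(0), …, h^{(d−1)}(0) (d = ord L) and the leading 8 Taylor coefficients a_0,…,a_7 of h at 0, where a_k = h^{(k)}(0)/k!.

L = (370 + 9594·x^2 + 4131·x^4 + 2916·x^6 + 6561·x^8) + (684·x + 6804·x^3 + 8748·x^5 + 26244·x^7)·Dx + (380 + 9792·x^2 + 5346·x^4 + 5832·x^6 + 13122·x^8)·Dx^2 + (684·x + 6804·x^3 + 8748·x^5 + 26244·x^7)·Dx^3 + (10 + 198·x^2 + 1215·x^4 + 2916·x^6 + 6561·x^8)·Dx^4  (order 4).
h: a_k = 0, 6, 0, -21, 0, 2129/20, 0, -566341/840, …
ICs: h(0) = 0, h′(0) = 6, h′′(0) = 0, h′′′(0) = -126.

f: a_k = 1, 0, -1/2, 0, 1/24, 0, -1/720, 0, …
g: a_k = 0, 6, 0, -18, 0, 486/5, 0, -4374/7, …
f·g: L₀ = L_f ⊗_s L_g, ord ≤ 2·2.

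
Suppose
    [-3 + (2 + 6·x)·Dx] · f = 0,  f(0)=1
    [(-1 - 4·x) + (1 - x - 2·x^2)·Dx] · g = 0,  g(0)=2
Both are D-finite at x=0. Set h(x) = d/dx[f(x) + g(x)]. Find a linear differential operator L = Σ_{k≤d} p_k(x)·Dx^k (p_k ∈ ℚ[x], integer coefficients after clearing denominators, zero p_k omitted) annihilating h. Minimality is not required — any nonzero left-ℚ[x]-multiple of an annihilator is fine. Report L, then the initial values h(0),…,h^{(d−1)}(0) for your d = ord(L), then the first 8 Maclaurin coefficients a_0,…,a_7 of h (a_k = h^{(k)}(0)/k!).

f: a_k = 1, 3/2, -9/8, 27/16, -405/128, 1701/256, -15309/1024, 72171/2048, …
g: a_k = 2, 2, 6, 10, 22, 42, 86, 170, …
Weyl lclm of L_f,L_g ⇒ L₀ (ord ≤ 2).
h=h₀': d/dx-closure on L₀ ⇒ L.
L = (-114 - 522·x - 1152·x^2 - 816·x^3 - 720·x^4) + (-31 - 414·x - 1803·x^2 - 3208·x^3 - 3084·x^4 - 2160·x^5)·Dx + (10 + 66·x + 110·x^2 - 74·x^3 - 456·x^4 - 808·x^5 - 480·x^6)·Dx^2  (order 2).
h: a_k = 7/2, 39/4, 561/16, 2411/32, 62265/256, 218265/512, 2942317/2048, 8391987/4096, …
ICs: h(0) = 7/2, h′(0) = 39/4.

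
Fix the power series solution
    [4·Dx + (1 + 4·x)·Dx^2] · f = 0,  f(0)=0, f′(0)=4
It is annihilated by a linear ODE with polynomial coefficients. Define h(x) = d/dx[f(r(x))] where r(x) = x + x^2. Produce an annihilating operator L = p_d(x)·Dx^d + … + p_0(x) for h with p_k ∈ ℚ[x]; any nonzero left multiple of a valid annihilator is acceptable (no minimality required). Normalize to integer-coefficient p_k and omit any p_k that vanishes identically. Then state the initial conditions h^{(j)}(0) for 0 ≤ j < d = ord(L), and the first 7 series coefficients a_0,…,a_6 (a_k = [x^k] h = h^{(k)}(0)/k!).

L = 2 + (1 + 2·x)·Dx  (order 1).
h: a_k = 4, -8, 16, -32, 64, -128, 256, …
ICs: h(0) = 4.

f: a_k = 0, 4, -8, 64/3, -64, 1024/5, -2048/3, …
Substitute x→r, Dx→(1/r')Dx; clear ⇒ L₀.
Derive L from L₀ (diff closure).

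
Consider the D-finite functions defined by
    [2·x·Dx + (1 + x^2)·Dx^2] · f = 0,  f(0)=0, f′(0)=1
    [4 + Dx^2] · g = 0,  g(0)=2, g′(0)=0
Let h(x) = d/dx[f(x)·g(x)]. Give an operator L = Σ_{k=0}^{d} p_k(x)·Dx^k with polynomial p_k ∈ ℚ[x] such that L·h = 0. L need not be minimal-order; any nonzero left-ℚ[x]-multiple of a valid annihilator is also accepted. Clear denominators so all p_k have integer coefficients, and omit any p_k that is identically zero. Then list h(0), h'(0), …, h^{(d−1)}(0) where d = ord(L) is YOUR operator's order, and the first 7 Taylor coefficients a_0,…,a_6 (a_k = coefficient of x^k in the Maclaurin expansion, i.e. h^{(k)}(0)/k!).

f: a_k = 0, 1, 0, -1/3, 0, 1/5, 0, …
g: a_k = 2, 0, -4, 0, 4/3, 0, -8/45, …
h₀=f·g: eliminate ⇒ L₀, order ≤ 2·2.
Differentiate: ansatz ord ≤ ord L₀ ⇒ L.
L = (512 + 1824·x^2 + 2768·x^4 + 1920·x^6 + 912·x^8 + 320·x^10 + 64·x^12) + (248·x + 944·x^3 + 1240·x^5 + 800·x^7 + 320·x^9 + 64·x^11)·Dx + (168 + 652·x^2 + 1080·x^4 + 892·x^6 + 488·x^8 + 176·x^10 + 32·x^12)·Dx^2 + (62·x + 236·x^3 + 310·x^5 + 200·x^7 + 80·x^9 + 16·x^11)·Dx^3 + (10 + 49·x^2 + 97·x^4 + 103·x^6 + 65·x^8 + 24·x^10 + 4·x^12)·Dx^4  (order 4).
h: a_k = 2, 0, -14, 0, 46/3, 0, -538/45, …
ICs: h(0) = 2, h′(0) = 0, h′′(0) = -28, h′′′(0) = 0.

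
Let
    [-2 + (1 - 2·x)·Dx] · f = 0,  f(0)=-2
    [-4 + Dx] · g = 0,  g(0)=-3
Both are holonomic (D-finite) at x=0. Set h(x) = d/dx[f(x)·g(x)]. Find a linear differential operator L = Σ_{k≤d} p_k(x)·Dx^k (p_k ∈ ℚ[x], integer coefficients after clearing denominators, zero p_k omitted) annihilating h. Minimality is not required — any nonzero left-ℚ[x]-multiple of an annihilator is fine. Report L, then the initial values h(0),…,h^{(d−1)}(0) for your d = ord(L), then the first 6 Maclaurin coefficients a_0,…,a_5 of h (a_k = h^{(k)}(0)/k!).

L = (20 - 48·x + 32·x^2) + (-3 + 10·x - 8·x^2)·Dx  (order 1).
h: a_k = 36, 240, 912, 2688, 6976, 84736/5, …
ICs: h(0) = 36.

f: a_k = -2, -4, -8, -16, -32, -64, …
g: a_k = -3, -12, -24, -32, -32, -128/5, …
f·g: L₀ = L_f ⊗_s L_g, ord ≤ 1·1.
Derive L from L₀ (diff closure).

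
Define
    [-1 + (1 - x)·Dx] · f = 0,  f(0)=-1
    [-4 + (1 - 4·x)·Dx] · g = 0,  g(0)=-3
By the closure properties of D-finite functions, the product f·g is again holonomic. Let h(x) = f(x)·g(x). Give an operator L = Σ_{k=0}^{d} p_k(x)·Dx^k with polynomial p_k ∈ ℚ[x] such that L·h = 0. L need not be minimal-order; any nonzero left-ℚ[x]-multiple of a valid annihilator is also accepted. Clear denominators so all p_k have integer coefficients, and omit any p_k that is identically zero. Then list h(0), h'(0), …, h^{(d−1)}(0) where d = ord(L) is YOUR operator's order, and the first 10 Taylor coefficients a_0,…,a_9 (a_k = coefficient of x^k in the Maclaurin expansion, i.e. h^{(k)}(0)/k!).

f: a_k = -1, -1, -1, -1, -1, -1, -1, -1, -1, -1, …
g: a_k = -3, -12, -48, -192, -768, -3072, -12288, -49152, -196608, -786432, …
L₀ := L_f ⊗_s L_g (sym. prod.), ord ≤ 1.
L = (-5 + 8·x) + (1 - 5·x + 4·x^2)·Dx  (order 1).
h: a_k = 3, 15, 63, 255, 1023, 4095, 16383, 65535, 262143, 1048575, …
ICs: h(0) = 3.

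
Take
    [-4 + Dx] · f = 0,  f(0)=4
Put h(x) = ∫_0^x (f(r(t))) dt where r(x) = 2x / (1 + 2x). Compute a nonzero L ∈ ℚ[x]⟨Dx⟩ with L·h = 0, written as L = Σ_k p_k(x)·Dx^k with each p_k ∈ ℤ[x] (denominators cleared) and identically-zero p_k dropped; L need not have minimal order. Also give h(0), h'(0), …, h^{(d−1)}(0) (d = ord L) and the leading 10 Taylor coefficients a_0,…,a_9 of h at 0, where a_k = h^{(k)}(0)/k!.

f: a_k = 4, 16, 32, 128/3, 128/3, 512/15, 1024/45, 4096/315, 2048/315, 8192/2835, …
h₀=f(r): pull back L_f along r ⇒ L₀.
∫: right-multiply L₀ by Dx.
L = -8·Dx + (1 + 4·x + 4·x^2)·Dx^2  (order 2).
h: a_k = 0, 4, 16, 64/3, -32/3, -256/15, 1792/45, -11264/315, -4352/315, 323584/2835, …
ICs: h(0) = 0, h′(0) = 4.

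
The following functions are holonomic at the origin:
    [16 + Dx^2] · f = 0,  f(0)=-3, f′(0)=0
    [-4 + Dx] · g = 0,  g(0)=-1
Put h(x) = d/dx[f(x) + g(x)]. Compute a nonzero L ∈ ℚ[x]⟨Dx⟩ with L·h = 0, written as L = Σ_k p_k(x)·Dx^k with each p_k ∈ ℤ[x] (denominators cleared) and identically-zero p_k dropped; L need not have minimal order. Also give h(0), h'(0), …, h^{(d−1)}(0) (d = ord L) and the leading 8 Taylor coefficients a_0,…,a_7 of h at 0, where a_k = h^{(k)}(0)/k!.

f: a_k = -3, 0, 24, 0, -32, 0, 256/15, 0, …
g: a_k = -1, -4, -8, -32/3, -32/3, -128/15, -256/45, -1024/315, …
Sum ⇒ L₀ = lclm(L_f,L_g) in ℚ(x)⟨Dx⟩.
h=h₀': d/dx-closure on L₀ ⇒ L.
L = 64 - 16·Dx + 4·Dx^2 - Dx^3  (order 3).
h: a_k = -4, 32, -32, -512/3, -128/3, 1024/15, -1024/45, -16384/315, …
ICs: h(0) = -4, h′(0) = 32, h′′(0) = -64.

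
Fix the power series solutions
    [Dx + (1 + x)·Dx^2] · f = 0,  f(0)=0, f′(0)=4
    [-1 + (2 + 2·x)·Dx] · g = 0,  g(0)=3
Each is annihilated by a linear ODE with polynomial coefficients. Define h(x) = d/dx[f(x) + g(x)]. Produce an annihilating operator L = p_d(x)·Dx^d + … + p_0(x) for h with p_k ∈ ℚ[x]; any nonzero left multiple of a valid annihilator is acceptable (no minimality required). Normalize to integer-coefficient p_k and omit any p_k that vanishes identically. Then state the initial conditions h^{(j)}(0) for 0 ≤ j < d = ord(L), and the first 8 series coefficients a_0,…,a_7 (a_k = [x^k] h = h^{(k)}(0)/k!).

f: a_k = 0, 4, -2, 4/3, -1, 4/5, -2/3, 4/7, …
g: a_k = 3, 3/2, -3/8, 3/16, -15/128, 21/256, -63/1024, 99/2048, …
f+g: L₀ = lclm(L_f,L_g), ord ≤ 2+1.
h=h₀': d/dx-closure on L₀ ⇒ L.
L = 1 + (5 + 5·x)·Dx + (2 + 4·x + 2·x^2)·Dx^2  (order 2).
h: a_k = 11/2, -19/4, 73/16, -143/32, 1129/256, -2237/512, 8885/2048, -17671/4096, …
ICs: h(0) = 11/2, h′(0) = -19/4.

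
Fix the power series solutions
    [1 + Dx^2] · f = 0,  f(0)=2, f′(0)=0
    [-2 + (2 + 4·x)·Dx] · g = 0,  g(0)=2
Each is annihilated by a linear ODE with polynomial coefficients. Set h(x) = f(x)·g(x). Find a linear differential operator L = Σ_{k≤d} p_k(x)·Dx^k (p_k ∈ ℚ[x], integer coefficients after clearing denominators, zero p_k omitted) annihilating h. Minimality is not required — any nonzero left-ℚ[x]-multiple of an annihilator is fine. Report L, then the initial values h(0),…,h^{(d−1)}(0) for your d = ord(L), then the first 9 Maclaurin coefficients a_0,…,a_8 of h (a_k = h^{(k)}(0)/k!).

f: a_k = 2, 0, -1, 0, 1/12, 0, -1/360, 0, 1/20160, …
g: a_k = 2, 2, -1, 1, -5/4, 7/4, -21/8, 33/8, -429/64, …
h₀=f·g: eliminate ⇒ L₀, order ≤ 2·1.
L = (4 + 4·x + 4·x^2) + (-2 - 4·x)·Dx + (1 + 4·x + 4·x^2)·Dx^2  (order 2).
h: a_k = 4, 4, -4, 0, -4/3, 8/3, -184/45, 296/45, -3428/315, …
ICs: h(0) = 4, h′(0) = 4.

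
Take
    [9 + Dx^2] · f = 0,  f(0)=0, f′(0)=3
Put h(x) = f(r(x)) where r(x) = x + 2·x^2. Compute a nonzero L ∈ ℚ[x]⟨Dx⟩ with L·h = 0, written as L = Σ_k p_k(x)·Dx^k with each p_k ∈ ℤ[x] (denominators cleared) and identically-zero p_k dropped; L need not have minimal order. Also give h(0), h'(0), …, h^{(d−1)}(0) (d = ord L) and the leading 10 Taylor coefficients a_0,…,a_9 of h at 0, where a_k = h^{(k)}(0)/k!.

f: a_k = 0, 3, 0, -9/2, 0, 81/40, 0, -243/560, 0, 243/4480, …
L₀ from L_f via x↦r, Dx↦r'^{-1}Dx.
L = (9 + 108·x + 432·x^2 + 576·x^3) - 4·Dx + (1 + 4·x)·Dx^2  (order 2).
h: a_k = 0, 3, 6, -9/2, -27, -2079/40, -63/4, 45117/560, 6237/40, 562707/4480, …
ICs: h(0) = 0, h′(0) = 3.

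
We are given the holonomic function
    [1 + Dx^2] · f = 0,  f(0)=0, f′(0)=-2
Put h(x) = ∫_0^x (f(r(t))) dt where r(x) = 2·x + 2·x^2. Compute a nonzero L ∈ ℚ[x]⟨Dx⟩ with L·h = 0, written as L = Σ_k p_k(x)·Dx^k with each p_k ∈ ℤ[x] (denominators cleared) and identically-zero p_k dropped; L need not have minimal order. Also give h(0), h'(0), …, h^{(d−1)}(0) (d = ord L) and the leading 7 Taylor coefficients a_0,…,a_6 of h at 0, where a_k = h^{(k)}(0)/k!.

L = (4 + 24·x + 48·x^2 + 32·x^3)·Dx - 2·Dx^2 + (1 + 2·x)·Dx^3  (order 3).
h: a_k = 0, 0, -2, -4/3, 2/3, 8/5, 56/45, …
ICs: h(0) = 0, h′(0) = 0, h′′(0) = -4.

f: a_k = 0, -2, 0, 1/3, 0, -1/60, 0, …
h₀=f(r): pull back L_f along r ⇒ L₀.
h=∫₀ˣh₀: take L = L₀·Dx.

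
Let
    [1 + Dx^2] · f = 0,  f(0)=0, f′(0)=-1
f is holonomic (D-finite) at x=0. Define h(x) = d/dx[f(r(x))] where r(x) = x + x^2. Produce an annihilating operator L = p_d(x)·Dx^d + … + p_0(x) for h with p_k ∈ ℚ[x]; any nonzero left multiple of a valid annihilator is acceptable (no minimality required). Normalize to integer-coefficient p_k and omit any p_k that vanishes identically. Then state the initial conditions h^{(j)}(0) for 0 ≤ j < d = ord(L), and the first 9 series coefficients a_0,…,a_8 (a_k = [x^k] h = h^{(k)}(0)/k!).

L = (13 + 8·x + 24·x^2 + 32·x^3 + 16·x^4) + (-6 - 12·x)·Dx + (1 + 4·x + 4·x^2)·Dx^2  (order 2).
h: a_k = -1, -2, 1/2, 2, 59/24, 3/4, -419/720, -59/90, -13609/40320, …
ICs: h(0) = -1, h′(0) = -2.

f: a_k = 0, -1, 0, 1/6, 0, -1/120, 0, 1/5040, 0, …
Substitute x→r, Dx→(1/r')Dx; clear ⇒ L₀.
h₀' ⇒ L via d/dx closure of L₀.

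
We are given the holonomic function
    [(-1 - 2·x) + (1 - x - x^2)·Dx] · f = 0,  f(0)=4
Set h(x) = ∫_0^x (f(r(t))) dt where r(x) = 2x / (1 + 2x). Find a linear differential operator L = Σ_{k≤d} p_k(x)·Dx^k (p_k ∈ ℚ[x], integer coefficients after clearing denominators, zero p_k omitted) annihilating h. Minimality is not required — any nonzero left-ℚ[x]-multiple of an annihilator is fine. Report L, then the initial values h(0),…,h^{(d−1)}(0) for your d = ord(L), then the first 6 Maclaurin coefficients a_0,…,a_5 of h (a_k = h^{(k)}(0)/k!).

f: a_k = 4, 4, 8, 12, 20, 32, …
Change of var in L_f (x↦r) gives L₀.
Integrate: L := L₀·Dx.
L = (2 + 12·x)·Dx + (-1 - 4·x + 8·x^3)·Dx^2  (order 2).
h: a_k = 0, 4, 4, 16/3, 0, 64/5, …
ICs: h(0) = 0, h′(0) = 4.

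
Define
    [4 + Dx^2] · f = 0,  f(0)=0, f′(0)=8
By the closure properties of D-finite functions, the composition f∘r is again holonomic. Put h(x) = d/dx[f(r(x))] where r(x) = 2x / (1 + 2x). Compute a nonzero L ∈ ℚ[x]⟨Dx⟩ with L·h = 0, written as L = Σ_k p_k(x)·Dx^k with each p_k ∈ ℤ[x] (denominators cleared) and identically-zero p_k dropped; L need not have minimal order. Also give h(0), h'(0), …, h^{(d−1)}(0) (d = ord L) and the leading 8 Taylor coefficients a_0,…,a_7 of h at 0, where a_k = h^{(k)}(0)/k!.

L = (40 + 96·x + 96·x^2) + (12 + 72·x + 144·x^2 + 96·x^3)·Dx + (1 + 8·x + 24·x^2 + 32·x^3 + 16·x^4)·Dx^2  (order 2).
h: a_k = 16, -64, 64, 512, -11008/3, 15360, -2262016/45, 6209536/45, …
ICs: h(0) = 16, h′(0) = -64.

f: a_k = 0, 8, 0, -16/3, 0, 16/15, 0, -32/315, …
Change of var in L_f (x↦r) gives L₀.
Differentiate: ansatz ord ≤ ord L₀ ⇒ L.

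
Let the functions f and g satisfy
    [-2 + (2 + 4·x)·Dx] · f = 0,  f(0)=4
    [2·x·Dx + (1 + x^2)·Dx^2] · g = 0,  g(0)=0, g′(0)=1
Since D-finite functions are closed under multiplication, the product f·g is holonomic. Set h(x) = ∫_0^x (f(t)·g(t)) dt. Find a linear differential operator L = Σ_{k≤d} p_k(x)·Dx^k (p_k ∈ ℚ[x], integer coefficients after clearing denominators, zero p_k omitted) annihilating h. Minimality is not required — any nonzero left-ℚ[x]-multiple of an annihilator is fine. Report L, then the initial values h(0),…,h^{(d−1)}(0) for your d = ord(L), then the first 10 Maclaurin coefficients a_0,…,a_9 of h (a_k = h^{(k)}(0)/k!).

f: a_k = 4, 4, -2, 2, -5/2, 7/2, -21/4, 33/4, -429/32, 715/32, …
g: a_k = 0, 1, 0, -1/3, 0, 1/5, 0, -1/7, 0, 1/9, …
L₀ := L_f ⊗_s L_g (sym. prod.), ord ≤ 2.
h=∫₀ˣh₀: take L = L₀·Dx.
L = (3 - 2·x - x^2)·Dx + (-2 - 2·x + 6·x^2 + 4·x^3)·Dx^2 + (1 + 4·x + 5·x^2 + 4·x^3 + 4·x^4)·Dx^3  (order 3).
h: a_k = 0, 0, 2, 4/3, -5/6, 2/15, -31/180, 109/210, -2263/3360, 2903/3780, …
ICs: h(0) = 0, h′(0) = 0, h′′(0) = 4.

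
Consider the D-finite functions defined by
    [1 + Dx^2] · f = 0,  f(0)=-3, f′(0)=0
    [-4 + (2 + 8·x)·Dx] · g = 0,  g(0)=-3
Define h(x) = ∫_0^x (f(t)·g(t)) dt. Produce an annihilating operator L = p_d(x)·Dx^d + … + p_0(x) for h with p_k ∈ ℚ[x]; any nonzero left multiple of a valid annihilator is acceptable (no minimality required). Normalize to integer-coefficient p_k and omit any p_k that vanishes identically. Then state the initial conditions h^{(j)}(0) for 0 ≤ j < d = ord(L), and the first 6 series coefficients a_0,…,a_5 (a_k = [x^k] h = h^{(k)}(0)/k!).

L = (13 + 8·x + 16·x^2)·Dx + (-4 - 16·x)·Dx^2 + (1 + 8·x + 16·x^2)·Dx^3  (order 3).
h: a_k = 0, 9, 9, -15/2, 27/4, -129/8, …
ICs: h(0) = 0, h′(0) = 9, h′′(0) = 18.

f: a_k = -3, 0, 3/2, 0, -1/8, 0, …
g: a_k = -3, -6, 6, -12, 30, -84, …
L₀ := L_f ⊗_s L_g (sym. prod.), ord ≤ 2.
h=∫₀ˣh₀: take L = L₀·Dx.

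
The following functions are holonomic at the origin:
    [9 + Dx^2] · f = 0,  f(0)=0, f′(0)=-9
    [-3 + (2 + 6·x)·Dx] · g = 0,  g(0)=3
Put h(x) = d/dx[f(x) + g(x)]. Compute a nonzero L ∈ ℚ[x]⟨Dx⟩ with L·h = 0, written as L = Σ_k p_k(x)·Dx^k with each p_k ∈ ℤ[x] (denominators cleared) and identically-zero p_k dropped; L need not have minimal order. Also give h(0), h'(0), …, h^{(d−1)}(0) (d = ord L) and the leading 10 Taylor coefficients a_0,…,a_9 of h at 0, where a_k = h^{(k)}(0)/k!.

L = (-513 - 648·x - 972·x^2) + (-126 - 810·x - 1944·x^2 - 1944·x^3)·Dx + (-57 - 72·x - 108·x^2)·Dx^2 + (-14 - 90·x - 216·x^2 - 216·x^3)·Dx^3  (order 3).
h: a_k = -9/2, -27/4, 891/16, -1215/32, 17739/256, -137781/512, 7671267/10240, -8444007/4096, 13295951793/2293760, -2153221785/131072, …
ICs: h(0) = -9/2, h′(0) = -27/4, h′′(0) = 891/8.

f: a_k = 0, -9, 0, 27/2, 0, -243/40, 0, 729/560, 0, -729/4480, …
g: a_k = 3, 9/2, -27/8, 81/16, -1215/128, 5103/256, -45927/1024, 216513/2048, -8444007/32768, 42220035/65536, …
Sum ⇒ L₀ = lclm(L_f,L_g) in ℚ(x)⟨Dx⟩.
Derive L from L₀ (diff closure).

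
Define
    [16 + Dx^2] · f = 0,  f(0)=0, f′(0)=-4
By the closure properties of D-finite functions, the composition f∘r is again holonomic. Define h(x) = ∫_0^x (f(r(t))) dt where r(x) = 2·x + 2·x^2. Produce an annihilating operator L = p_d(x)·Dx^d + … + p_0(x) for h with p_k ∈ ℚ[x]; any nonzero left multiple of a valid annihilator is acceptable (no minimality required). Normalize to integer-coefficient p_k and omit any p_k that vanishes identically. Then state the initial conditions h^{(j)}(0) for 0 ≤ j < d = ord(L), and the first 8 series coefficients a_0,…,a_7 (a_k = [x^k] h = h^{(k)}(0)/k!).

L = (64 + 384·x + 768·x^2 + 512·x^3)·Dx - 2·Dx^2 + (1 + 2·x)·Dx^3  (order 3).
h: a_k = 0, 0, -4, -8/3, 64/3, 256/5, -128/45, -1280/7, …
ICs: h(0) = 0, h′(0) = 0, h′′(0) = -8.

f: a_k = 0, -4, 0, 32/3, 0, -128/15, 0, 1024/315, …
h₀=f(r): pull back L_f along r ⇒ L₀.
h=∫h₀ ⇒ L = L₀·Dx.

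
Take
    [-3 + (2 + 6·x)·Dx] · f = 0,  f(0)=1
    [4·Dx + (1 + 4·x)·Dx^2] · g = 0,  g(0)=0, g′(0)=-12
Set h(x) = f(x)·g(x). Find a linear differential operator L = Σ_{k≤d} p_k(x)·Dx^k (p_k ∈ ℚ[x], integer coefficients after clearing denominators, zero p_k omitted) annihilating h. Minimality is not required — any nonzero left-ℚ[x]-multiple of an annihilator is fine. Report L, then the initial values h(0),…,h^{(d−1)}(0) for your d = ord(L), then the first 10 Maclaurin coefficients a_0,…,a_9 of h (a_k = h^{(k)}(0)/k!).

f: a_k = 1, 3/2, -9/8, 27/16, -405/128, 1701/256, -15309/1024, 72171/2048, -2814669/32768, 14073345/65536, …
g: a_k = 0, -12, 24, -64, 192, -3072/5, 2048, -49152/7, 24576, -262144/3, …
f·g: L₀ = L_f ⊗_s L_g, ord ≤ 1·2.
L = (3 + 36·x) + (4 + 12·x)·Dx + (4 + 40·x + 132·x^2 + 144·x^3)·Dx^2  (order 2).
h: a_k = 0, -12, 6, -29/2, 195/4, -28149/160, 206953/320, -21442563/8960, 159276489/17920, -5695777517/172032, …
ICs: h(0) = 0, h′(0) = -12.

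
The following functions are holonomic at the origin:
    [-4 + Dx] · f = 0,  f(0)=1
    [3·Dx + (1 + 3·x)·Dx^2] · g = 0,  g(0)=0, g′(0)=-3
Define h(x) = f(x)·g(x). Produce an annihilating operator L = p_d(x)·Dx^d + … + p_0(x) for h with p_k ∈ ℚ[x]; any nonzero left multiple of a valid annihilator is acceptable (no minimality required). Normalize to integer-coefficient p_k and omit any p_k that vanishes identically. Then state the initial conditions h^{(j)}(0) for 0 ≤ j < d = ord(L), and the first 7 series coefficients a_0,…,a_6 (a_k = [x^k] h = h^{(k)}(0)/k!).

f: a_k = 1, 4, 8, 32/3, 32/3, 128/15, 256/45, …
g: a_k = 0, -3, 9/2, -9, 81/4, -243/5, 243/2, …
Sym-product of L_f,L_g gives L₀ (≤ ord 2).
L = (4 + 48·x) + (-5 - 24·x)·Dx + (1 + 3·x)·Dx^2  (order 2).
h: a_k = 0, -3, -15/2, -15, -47/4, -118/5, 31/2, …
ICs: h(0) = 0, h′(0) = -3.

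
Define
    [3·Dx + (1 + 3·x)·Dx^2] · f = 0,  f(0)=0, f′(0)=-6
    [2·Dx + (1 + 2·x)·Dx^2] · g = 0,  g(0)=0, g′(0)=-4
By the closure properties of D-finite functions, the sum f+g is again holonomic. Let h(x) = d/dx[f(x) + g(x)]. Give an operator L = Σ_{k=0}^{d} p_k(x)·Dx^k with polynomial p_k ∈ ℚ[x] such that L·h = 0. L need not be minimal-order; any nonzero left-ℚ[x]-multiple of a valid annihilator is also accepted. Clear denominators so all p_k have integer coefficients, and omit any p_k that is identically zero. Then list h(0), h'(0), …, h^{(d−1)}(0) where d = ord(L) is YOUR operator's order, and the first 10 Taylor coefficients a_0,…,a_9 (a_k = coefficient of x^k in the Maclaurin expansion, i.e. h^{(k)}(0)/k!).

f: a_k = 0, -6, 9, -18, 81/2, -486/5, 243, -4374/7, 6561/4, -4374, …
g: a_k = 0, -4, 4, -16/3, 8, -64/5, 64/3, -256/7, 64, -1024/9, …
Sum ⇒ L₀ = lclm(L_f,L_g) in ℚ(x)⟨Dx⟩.
h₀' ⇒ L via d/dx closure of L₀.
L = 12 + (10 + 24·x)·Dx + (1 + 5·x + 6·x^2)·Dx^2  (order 2).
h: a_k = -10, 26, -70, 194, -550, 1586, -4630, 13634, -40390, 120146, …
ICs: h(0) = -10, h′(0) = 26.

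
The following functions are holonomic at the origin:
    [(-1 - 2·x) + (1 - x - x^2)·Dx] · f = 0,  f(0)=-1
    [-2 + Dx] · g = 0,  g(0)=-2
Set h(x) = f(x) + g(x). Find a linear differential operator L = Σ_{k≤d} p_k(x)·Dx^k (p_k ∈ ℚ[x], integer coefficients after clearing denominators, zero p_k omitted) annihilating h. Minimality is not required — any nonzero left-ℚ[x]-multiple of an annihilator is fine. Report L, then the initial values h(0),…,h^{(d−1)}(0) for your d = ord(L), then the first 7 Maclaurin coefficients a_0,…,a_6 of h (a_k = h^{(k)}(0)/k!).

L = (-4 - 8·x - 24·x^2 - 8·x^3) + (14·x + 10·x^2 - 8·x^3 - 4·x^4)·Dx + (1 - 5·x + x^2 + 6·x^3 + 2·x^4)·Dx^2  (order 2).
h: a_k = -3, -5, -6, -17/3, -19/3, -128/15, -593/45, …
ICs: h(0) = -3, h′(0) = -5.

f: a_k = -1, -1, -2, -3, -5, -8, -13, …
g: a_k = -2, -4, -4, -8/3, -4/3, -8/15, -8/45, …
f+g: L₀ = lclm(L_f,L_g), ord ≤ 1+1.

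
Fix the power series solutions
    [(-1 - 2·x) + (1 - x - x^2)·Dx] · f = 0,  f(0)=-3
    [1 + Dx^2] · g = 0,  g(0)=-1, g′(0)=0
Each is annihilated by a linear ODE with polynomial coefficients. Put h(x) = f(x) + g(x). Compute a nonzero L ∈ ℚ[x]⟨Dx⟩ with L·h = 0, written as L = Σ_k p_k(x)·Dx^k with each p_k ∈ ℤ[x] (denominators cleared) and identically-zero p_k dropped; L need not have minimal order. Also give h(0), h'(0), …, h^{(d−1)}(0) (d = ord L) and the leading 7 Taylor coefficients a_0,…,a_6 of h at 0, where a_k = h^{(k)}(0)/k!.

f: a_k = -3, -3, -6, -9, -15, -24, -39, …
g: a_k = -1, 0, 1/2, 0, -1/24, 0, 1/720, …
Sum ⇒ L₀ = lclm(L_f,L_g) in ℚ(x)⟨Dx⟩.
L = (19 + 48·x + 31·x^2 + 24·x^3 + 5·x^4 + 2·x^5) + (-5 + x + 4·x^2 + 7·x^3 + 6·x^4 + 3·x^5 + x^6)·Dx + (19 + 48·x + 31·x^2 + 24·x^3 + 5·x^4 + 2·x^5)·Dx^2 + (-5 + x + 4·x^2 + 7·x^3 + 6·x^4 + 3·x^5 + x^6)·Dx^3  (order 3).
h: a_k = -4, -3, -11/2, -9, -361/24, -24, -28079/720, …
ICs: h(0) = -4, h′(0) = -3, h′′(0) = -11.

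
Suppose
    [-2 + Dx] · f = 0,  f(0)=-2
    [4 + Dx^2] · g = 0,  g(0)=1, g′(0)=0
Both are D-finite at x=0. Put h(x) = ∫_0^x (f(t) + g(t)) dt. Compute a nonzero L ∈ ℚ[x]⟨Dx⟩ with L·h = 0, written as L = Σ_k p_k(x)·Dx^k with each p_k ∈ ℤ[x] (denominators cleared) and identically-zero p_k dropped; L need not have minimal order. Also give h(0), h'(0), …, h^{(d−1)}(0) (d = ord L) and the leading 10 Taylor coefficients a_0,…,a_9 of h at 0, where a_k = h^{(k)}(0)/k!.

L = -8·Dx + 4·Dx^2 - 2·Dx^3 + Dx^4  (order 4).
h: a_k = 0, -1, -2, -2, -2/3, -2/15, -4/45, -4/105, -2/315, -2/2835, …
ICs: h(0) = 0, h′(0) = -1, h′′(0) = -4, h′′′(0) = -12.

f: a_k = -2, -4, -4, -8/3, -4/3, -8/15, -8/45, -16/315, -4/315, -8/2835, …
g: a_k = 1, 0, -2, 0, 2/3, 0, -4/45, 0, 2/315, 0, …
Weyl lclm of L_f,L_g ⇒ L₀ (ord ≤ 3).
h=∫₀ˣh₀: take L = L₀·Dx.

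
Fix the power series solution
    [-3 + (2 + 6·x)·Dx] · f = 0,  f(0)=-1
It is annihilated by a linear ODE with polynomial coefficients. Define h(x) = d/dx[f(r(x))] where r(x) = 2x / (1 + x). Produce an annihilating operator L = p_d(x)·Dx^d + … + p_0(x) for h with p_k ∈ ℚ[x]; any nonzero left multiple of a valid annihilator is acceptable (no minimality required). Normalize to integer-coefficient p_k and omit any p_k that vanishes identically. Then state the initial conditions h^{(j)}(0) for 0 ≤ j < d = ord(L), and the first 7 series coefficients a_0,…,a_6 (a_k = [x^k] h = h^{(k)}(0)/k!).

f: a_k = -1, -3/2, 9/8, -27/16, 405/128, -1701/256, 15309/1024, …
Substitute x→r, Dx→(1/r')Dx; clear ⇒ L₀.
Differentiate: ansatz ord ≤ ord L₀ ⇒ L.
L = (-5 - 14·x) + (-1 - 8·x - 7·x^2)·Dx  (order 1).
h: a_k = -3, 15, -153/2, 861/2, -20685/8, 128961/8, -1644825/16, …
ICs: h(0) = -3.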